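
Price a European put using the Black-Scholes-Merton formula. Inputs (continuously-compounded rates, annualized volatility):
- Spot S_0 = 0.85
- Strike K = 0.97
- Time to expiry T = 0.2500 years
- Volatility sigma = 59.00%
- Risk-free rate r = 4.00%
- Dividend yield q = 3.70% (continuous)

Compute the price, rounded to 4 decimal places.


d1 = (ln(S/K) + (r - q + 0.5*sigma^2) * T) / (sigma * sqrt(T)) = -0.29761770
d2 = d1 - sigma * sqrt(T) = -0.59261770
exp(-rT) = 0.99004983; exp(-qT) = 0.99079265
P = K * exp(-rT) * N(-d2) - S_0 * exp(-qT) * N(-d1)
N(-d1) = 0.61700252; N(-d2) = 0.72328149
P = 0.9700 * 0.99004983 * 0.72328149 - 0.8500 * 0.99079265 * 0.61700252 = 0.1750

Answer: Price = 0.1750


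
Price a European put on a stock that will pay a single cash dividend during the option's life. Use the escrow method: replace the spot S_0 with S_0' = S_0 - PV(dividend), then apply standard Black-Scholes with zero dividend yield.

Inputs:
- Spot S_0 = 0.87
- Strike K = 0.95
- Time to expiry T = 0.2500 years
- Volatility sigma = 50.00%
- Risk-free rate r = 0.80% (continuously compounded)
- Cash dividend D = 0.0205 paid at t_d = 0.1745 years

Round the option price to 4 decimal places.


PV(D) = D * exp(-r * t_d) = 0.0205 * 0.99860497 = 0.02047140
S_0' = S_0 - PV(D) = 0.8700 - 0.02047140 = 0.84952860
d1 = (ln(S_0'/K) + (r + sigma^2/2)*T) / (sigma*sqrt(T)) = -0.31412152
d2 = d1 - sigma*sqrt(T) = -0.56412152
exp(-rT) = 0.99800200
N(-d1) = 0.62328563; N(-d2) = 0.71366428
P = K * exp(-rT) * N(-d2) - S_0' * N(-d1) = 0.9500 * 0.99800200 * 0.71366428 - 0.84952860 * 0.62328563 = 0.1471

Answer: Price = 0.1471


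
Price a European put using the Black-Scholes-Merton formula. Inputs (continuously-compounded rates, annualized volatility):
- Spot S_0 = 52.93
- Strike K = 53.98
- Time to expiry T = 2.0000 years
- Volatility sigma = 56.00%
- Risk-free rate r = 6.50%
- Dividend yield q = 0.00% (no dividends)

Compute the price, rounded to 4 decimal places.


d1 = (ln(S/K) + (r - q + 0.5*sigma^2) * T) / (sigma * sqrt(T)) = 0.53532615
d2 = d1 - sigma * sqrt(T) = -0.25663345
exp(-rT) = 0.87809543; exp(-qT) = 1.00000000
P = K * exp(-rT) * N(-d2) - S_0 * exp(-qT) * N(-d1)
N(-d1) = 0.29621217; N(-d2) = 0.60126912
P = 53.9800 * 0.87809543 * 0.60126912 - 52.9300 * 1.00000000 * 0.29621217 = 12.8214

Answer: Price = 12.8214


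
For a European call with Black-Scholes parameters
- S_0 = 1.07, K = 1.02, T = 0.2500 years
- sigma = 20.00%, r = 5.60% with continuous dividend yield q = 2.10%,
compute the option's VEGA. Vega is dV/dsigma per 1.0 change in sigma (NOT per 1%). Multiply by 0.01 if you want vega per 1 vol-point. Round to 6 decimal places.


d1 = 0.6160602118; d2 = 0.5160602118
phi(d1) = 0.3299864700; exp(-qT) = 0.9947637572; exp(-rT) = 0.9860975443
Vega = S * exp(-qT) * phi(d1) * sqrt(T) = 1.0700 * 0.9947637572 * 0.3299864700 * 0.5000000000 = 0.175618

Answer: Vega = 0.175618


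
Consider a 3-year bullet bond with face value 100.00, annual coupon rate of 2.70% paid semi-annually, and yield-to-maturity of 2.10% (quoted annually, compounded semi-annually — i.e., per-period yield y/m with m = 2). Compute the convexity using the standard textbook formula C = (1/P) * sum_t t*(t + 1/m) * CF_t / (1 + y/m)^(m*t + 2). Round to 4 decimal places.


Answer: Convexity = 9.8398

Derivation:
Coupon per period c = face * coupon_rate / m = 1.350000
Periods per year m = 2; per-period yield y/m = 0.010500
Number of cashflows N = 6
Cashflows (t years, CF_t, discount factor 1/(1+y/m)^(m*t), PV):
  t = 0.5000: CF_t = 1.350000, DF = 0.989609, PV = 1.335972
  t = 1.0000: CF_t = 1.350000, DF = 0.979326, PV = 1.322090
  t = 1.5000: CF_t = 1.350000, DF = 0.969150, PV = 1.308353
  t = 2.0000: CF_t = 1.350000, DF = 0.959080, PV = 1.294758
  t = 2.5000: CF_t = 1.350000, DF = 0.949114, PV = 1.281304
  t = 3.0000: CF_t = 101.350000, DF = 0.939252, PV = 95.193182
Price P = sum_t PV_t = 101.735659
Convexity numerator sum_t t*(t + 1/m) * CF_t / (1+y/m)^(m*t + 2):
  t = 0.5000: term = 0.654176
  t = 1.0000: term = 1.942137
  t = 1.5000: term = 3.843912
  t = 2.0000: term = 6.339950
  t = 2.5000: term = 9.411109
  t = 3.0000: term = 978.864344
Convexity = (1/P) * sum = 1001.055628 / 101.735659 = 9.839771


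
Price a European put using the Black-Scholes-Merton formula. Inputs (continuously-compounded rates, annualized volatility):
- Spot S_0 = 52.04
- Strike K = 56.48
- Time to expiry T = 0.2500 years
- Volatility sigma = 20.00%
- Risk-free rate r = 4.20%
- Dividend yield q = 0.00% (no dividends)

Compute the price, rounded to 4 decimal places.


d1 = (ln(S/K) + (r - q + 0.5*sigma^2) * T) / (sigma * sqrt(T)) = -0.66373940
d2 = d1 - sigma * sqrt(T) = -0.76373940
exp(-rT) = 0.98955493; exp(-qT) = 1.00000000
P = K * exp(-rT) * N(-d2) - S_0 * exp(-qT) * N(-d1)
N(-d1) = 0.74657144; N(-d2) = 0.77748872
P = 56.4800 * 0.98955493 * 0.77748872 - 52.0400 * 1.00000000 * 0.74657144 = 4.6023

Answer: Price = 4.6023


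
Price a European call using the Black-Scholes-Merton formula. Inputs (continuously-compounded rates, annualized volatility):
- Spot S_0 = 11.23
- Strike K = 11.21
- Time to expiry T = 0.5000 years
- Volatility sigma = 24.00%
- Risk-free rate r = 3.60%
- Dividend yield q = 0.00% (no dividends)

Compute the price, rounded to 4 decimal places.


d1 = (ln(S/K) + (r - q + 0.5*sigma^2) * T) / (sigma * sqrt(T)) = 0.20142250
d2 = d1 - sigma * sqrt(T) = 0.03171687
exp(-rT) = 0.98216103; exp(-qT) = 1.00000000
C = S_0 * exp(-qT) * N(d1) - K * exp(-rT) * N(d2)
N(d1) = 0.57981589; N(d2) = 0.51265108
C = 11.2300 * 1.00000000 * 0.57981589 - 11.2100 * 0.98216103 * 0.51265108 = 0.8670

Answer: Price = 0.8670


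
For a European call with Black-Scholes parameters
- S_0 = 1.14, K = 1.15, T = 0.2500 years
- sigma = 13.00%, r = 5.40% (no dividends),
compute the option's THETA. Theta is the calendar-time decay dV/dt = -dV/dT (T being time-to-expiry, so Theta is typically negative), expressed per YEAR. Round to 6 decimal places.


Answer: Theta = -0.090424

Derivation:
d1 = 0.1058280005; d2 = 0.0408280005
phi(d1) = 0.3967145335; exp(-qT) = 1.0000000000; exp(-rT) = 0.9865907163
Theta = -S*exp(-qT)*phi(d1)*sigma/(2*sqrt(T)) - r*K*exp(-rT)*N(d2) + q*S*exp(-qT)*N(d1)
N(d1) = 0.5421405898; N(d2) = 0.5162834916; sqrt(T) = 0.5000000000
Term 1 = -1.1400 * 1.0000000000 * 0.3967145335 * 0.1300 / (2 * 0.5000000000) = -0.0587930939
Term 2 = -0.0540 * 1.1500 * 0.9865907163 * 0.5162834916 = -0.0316312870
Term 3 = 0 (no dividend yield, q = 0)
Theta = -0.0587930939 + (-0.0316312870) + (0.0000000000) = -0.090424


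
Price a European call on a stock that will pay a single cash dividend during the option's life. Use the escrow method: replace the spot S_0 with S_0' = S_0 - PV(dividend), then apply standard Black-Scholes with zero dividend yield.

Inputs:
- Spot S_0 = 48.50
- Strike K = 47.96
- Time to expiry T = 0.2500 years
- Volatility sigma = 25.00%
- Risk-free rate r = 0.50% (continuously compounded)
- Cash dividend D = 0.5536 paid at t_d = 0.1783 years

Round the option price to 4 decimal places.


PV(D) = D * exp(-r * t_d) = 0.5536 * 0.99910890 = 0.55310669
S_0' = S_0 - PV(D) = 48.5000 - 0.55310669 = 47.94689331
d1 = (ln(S_0'/K) + (r + sigma^2/2)*T) / (sigma*sqrt(T)) = 0.07031343
d2 = d1 - sigma*sqrt(T) = -0.05468657
exp(-rT) = 0.99875078
N(d1) = 0.52802790; N(d2) = 0.47819409
C = S_0' * N(d1) - K * exp(-rT) * N(d2) = 47.94689331 * 0.52802790 - 47.9600 * 0.99875078 * 0.47819409 = 2.4118

Answer: Price = 2.4118


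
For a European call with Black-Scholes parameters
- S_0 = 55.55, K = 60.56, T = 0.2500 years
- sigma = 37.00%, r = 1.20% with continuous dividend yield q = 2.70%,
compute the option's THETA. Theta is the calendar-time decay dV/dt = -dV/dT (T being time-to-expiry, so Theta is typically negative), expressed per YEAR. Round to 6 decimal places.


Answer: Theta = -7.222005

Derivation:
d1 = -0.3945329354; d2 = -0.5795329354
phi(d1) = 0.3690708486; exp(-qT) = 0.9932727301; exp(-rT) = 0.9970044955
Theta = -S*exp(-qT)*phi(d1)*sigma/(2*sqrt(T)) - r*K*exp(-rT)*N(d2) + q*S*exp(-qT)*N(d1)
N(d1) = 0.3465938080; N(d2) = 0.2811148151; sqrt(T) = 0.5000000000
Term 1 = -55.5500 * 0.9932727301 * 0.3690708486 * 0.3700 / (2 * 0.5000000000) = -7.5346666510
Term 2 = -0.0120 * 60.5600 * 0.9970044955 * 0.2811148151 = -0.2036798015
Term 3 = 0.0270 * 55.5500 * 0.9932727301 * 0.3465938080 = 0.5163416275
Theta = -7.5346666510 + (-0.2036798015) + (0.5163416275) = -7.222005


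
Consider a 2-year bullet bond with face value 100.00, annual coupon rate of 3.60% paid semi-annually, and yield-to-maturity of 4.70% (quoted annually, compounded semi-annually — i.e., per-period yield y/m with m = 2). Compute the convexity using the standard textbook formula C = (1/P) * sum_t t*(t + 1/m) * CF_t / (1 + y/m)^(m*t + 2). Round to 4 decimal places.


Coupon per period c = face * coupon_rate / m = 1.800000
Periods per year m = 2; per-period yield y/m = 0.023500
Number of cashflows N = 4
Cashflows (t years, CF_t, discount factor 1/(1+y/m)^(m*t), PV):
  t = 0.5000: CF_t = 1.800000, DF = 0.977040, PV = 1.758671
  t = 1.0000: CF_t = 1.800000, DF = 0.954606, PV = 1.718291
  t = 1.5000: CF_t = 1.800000, DF = 0.932688, PV = 1.678839
  t = 2.0000: CF_t = 101.800000, DF = 0.911273, PV = 92.767615
Price P = sum_t PV_t = 97.923416
Convexity numerator sum_t t*(t + 1/m) * CF_t / (1+y/m)^(m*t + 2):
  t = 0.5000: term = 0.839419
  t = 1.0000: term = 2.460438
  t = 1.5000: term = 4.807890
  t = 2.0000: term = 442.782757
Convexity = (1/P) * sum = 450.890504 / 97.923416 = 4.604522

Answer: Convexity = 4.6045


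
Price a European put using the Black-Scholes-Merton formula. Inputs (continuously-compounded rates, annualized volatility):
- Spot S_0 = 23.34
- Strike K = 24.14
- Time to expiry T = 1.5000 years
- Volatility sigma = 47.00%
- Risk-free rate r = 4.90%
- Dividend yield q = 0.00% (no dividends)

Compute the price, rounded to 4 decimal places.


d1 = (ln(S/K) + (r - q + 0.5*sigma^2) * T) / (sigma * sqrt(T)) = 0.35695391
d2 = d1 - sigma * sqrt(T) = -0.21867618
exp(-rT) = 0.92913615; exp(-qT) = 1.00000000
P = K * exp(-rT) * N(-d2) - S_0 * exp(-qT) * N(-d1)
N(-d1) = 0.36056316; N(-d2) = 0.58654885
P = 24.1400 * 0.92913615 * 0.58654885 - 23.3400 * 1.00000000 * 0.36056316 = 4.7404

Answer: Price = 4.7404


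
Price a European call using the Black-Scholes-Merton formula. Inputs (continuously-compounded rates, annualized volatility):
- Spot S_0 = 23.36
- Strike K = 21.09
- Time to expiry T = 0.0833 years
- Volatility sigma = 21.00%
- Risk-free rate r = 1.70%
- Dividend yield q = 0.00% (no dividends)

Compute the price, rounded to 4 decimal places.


d1 = (ln(S/K) + (r - q + 0.5*sigma^2) * T) / (sigma * sqrt(T)) = 1.74030082
d2 = d1 - sigma * sqrt(T) = 1.67969117
exp(-rT) = 0.99858490; exp(-qT) = 1.00000000
C = S_0 * exp(-qT) * N(d1) - K * exp(-rT) * N(d2)
N(d1) = 0.95909690; N(d2) = 0.95349129
C = 23.3600 * 1.00000000 * 0.95909690 - 21.0900 * 0.99858490 * 0.95349129 = 2.3238

Answer: Price = 2.3238


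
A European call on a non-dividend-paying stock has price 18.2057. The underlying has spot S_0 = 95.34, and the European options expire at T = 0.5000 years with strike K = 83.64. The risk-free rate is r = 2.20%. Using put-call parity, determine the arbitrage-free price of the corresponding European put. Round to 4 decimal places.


Answer: Put price = 5.5907

Derivation:
Put-call parity: C - P = S_0 * exp(-qT) - K * exp(-rT).
S_0 * exp(-qT) = 95.3400 * 1.00000000 = 95.34000000
K * exp(-rT) = 83.6400 * 0.98906028 = 82.72500172
P = C - S*exp(-qT) + K*exp(-rT)
P = 18.2057 - 95.34000000 + 82.72500172 = 5.5907


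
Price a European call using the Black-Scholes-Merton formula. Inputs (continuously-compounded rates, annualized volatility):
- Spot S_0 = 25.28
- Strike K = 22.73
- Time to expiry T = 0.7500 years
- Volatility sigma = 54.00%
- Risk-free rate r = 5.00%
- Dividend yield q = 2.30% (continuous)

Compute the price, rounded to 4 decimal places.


d1 = (ln(S/K) + (r - q + 0.5*sigma^2) * T) / (sigma * sqrt(T)) = 0.50449280
d2 = d1 - sigma * sqrt(T) = 0.03683908
exp(-rT) = 0.96319442; exp(-qT) = 0.98289793
C = S_0 * exp(-qT) * N(d1) - K * exp(-rT) * N(d2)
N(d1) = 0.69304244; N(d2) = 0.51469334
C = 25.2800 * 0.98289793 * 0.69304244 - 22.7300 * 0.96319442 * 0.51469334 = 5.9521

Answer: Price = 5.9521


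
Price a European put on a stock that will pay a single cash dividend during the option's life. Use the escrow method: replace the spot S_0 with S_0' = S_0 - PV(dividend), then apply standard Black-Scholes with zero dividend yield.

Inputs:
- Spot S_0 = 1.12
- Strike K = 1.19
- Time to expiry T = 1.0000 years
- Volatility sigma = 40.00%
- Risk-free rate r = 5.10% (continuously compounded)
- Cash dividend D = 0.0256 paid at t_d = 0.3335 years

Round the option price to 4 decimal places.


Answer: Price = 0.1950

Derivation:
PV(D) = D * exp(-r * t_d) = 0.0256 * 0.98313533 = 0.02516826
S_0' = S_0 - PV(D) = 1.1200 - 0.02516826 = 1.09483174
d1 = (ln(S_0'/K) + (r + sigma^2/2)*T) / (sigma*sqrt(T)) = 0.11911845
d2 = d1 - sigma*sqrt(T) = -0.28088155
exp(-rT) = 0.95027867
N(-d1) = 0.45259076; N(-d2) = 0.61059938
P = K * exp(-rT) * N(-d2) - S_0' * N(-d1) = 1.1900 * 0.95027867 * 0.61059938 - 1.09483174 * 0.45259076 = 0.1950


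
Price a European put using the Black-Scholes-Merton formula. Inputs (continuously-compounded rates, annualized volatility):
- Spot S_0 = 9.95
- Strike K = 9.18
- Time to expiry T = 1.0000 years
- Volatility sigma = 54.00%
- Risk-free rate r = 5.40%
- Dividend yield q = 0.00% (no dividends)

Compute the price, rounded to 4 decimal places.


Answer: Price = 1.4179

Derivation:
d1 = (ln(S/K) + (r - q + 0.5*sigma^2) * T) / (sigma * sqrt(T)) = 0.51915805
d2 = d1 - sigma * sqrt(T) = -0.02084195
exp(-rT) = 0.94743211; exp(-qT) = 1.00000000
P = K * exp(-rT) * N(-d2) - S_0 * exp(-qT) * N(-d1)
N(-d1) = 0.30182527; N(-d2) = 0.50831413
P = 9.1800 * 0.94743211 * 0.50831413 - 9.9500 * 1.00000000 * 0.30182527 = 1.4179


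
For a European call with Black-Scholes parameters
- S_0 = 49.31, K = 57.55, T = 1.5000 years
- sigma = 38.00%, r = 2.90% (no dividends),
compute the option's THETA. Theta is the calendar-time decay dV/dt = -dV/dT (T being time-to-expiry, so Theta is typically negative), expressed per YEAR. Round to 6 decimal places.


d1 = -0.0058599421; d2 = -0.4712629932
phi(d1) = 0.3989354308; exp(-qT) = 1.0000000000; exp(-rT) = 0.9574325541
Theta = -S*exp(-qT)*phi(d1)*sigma/(2*sqrt(T)) - r*K*exp(-rT)*N(d2) + q*S*exp(-qT)*N(d1)
N(d1) = 0.4976622347; N(d2) = 0.3187264696; sqrt(T) = 1.2247448714
Term 1 = -49.3100 * 1.0000000000 * 0.3989354308 * 0.3800 / (2 * 1.2247448714) = -3.0517263186
Term 2 = -0.0290 * 57.5500 * 0.9574325541 * 0.3187264696 = -0.5092952764
Term 3 = 0 (no dividend yield, q = 0)
Theta = -3.0517263186 + (-0.5092952764) + (0.0000000000) = -3.561022

Answer: Theta = -3.561022


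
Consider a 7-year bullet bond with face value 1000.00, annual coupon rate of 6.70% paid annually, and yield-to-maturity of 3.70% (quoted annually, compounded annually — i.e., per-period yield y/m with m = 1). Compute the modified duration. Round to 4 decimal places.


Answer: Modified duration = 5.7069

Derivation:
Coupon per period c = face * coupon_rate / m = 67.000000
Periods per year m = 1; per-period yield y/m = 0.037000
Number of cashflows N = 7
Cashflows (t years, CF_t, discount factor 1/(1+y/m)^(m*t), PV):
  t = 1.0000: CF_t = 67.000000, DF = 0.964320, PV = 64.609450
  t = 2.0000: CF_t = 67.000000, DF = 0.929913, PV = 62.304195
  t = 3.0000: CF_t = 67.000000, DF = 0.896734, PV = 60.081191
  t = 4.0000: CF_t = 67.000000, DF = 0.864739, PV = 57.937503
  t = 5.0000: CF_t = 67.000000, DF = 0.833885, PV = 55.870302
  t = 6.0000: CF_t = 67.000000, DF = 0.804132, PV = 53.876858
  t = 7.0000: CF_t = 1067.000000, DF = 0.775441, PV = 827.395443
Price P = sum_t PV_t = 1182.074944
First compute Macaulay numerator sum_t t * PV_t:
  t * PV_t at t = 1.0000: 64.609450
  t * PV_t at t = 2.0000: 124.608390
  t * PV_t at t = 3.0000: 180.243573
  t * PV_t at t = 4.0000: 231.750014
  t * PV_t at t = 5.0000: 279.351511
  t * PV_t at t = 6.0000: 323.261151
  t * PV_t at t = 7.0000: 5791.768102
Macaulay duration D = 6995.592191 / 1182.074944 = 5.918061
Modified duration = D / (1 + y/m) = 5.918061 / (1 + 0.037000) = 5.706906


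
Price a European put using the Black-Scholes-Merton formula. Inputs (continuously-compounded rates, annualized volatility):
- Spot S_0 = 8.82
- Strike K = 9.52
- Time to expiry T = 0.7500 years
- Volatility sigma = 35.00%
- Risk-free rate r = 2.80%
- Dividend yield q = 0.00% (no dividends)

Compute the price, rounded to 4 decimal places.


Answer: Price = 1.3618

Derivation:
d1 = (ln(S/K) + (r - q + 0.5*sigma^2) * T) / (sigma * sqrt(T)) = -0.03112901
d2 = d1 - sigma * sqrt(T) = -0.33423790
exp(-rT) = 0.97921896; exp(-qT) = 1.00000000
P = K * exp(-rT) * N(-d2) - S_0 * exp(-qT) * N(-d1)
N(-d1) = 0.51241667; N(-d2) = 0.63089998
P = 9.5200 * 0.97921896 * 0.63089998 - 8.8200 * 1.00000000 * 0.51241667 = 1.3618


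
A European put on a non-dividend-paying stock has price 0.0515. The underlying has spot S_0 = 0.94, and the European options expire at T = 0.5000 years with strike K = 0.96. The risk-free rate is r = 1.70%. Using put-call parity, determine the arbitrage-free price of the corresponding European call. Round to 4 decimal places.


Put-call parity: C - P = S_0 * exp(-qT) - K * exp(-rT).
S_0 * exp(-qT) = 0.9400 * 1.00000000 = 0.94000000
K * exp(-rT) = 0.9600 * 0.99153602 = 0.95187458
C = P + S*exp(-qT) - K*exp(-rT)
C = 0.0515 + 0.94000000 - 0.95187458 = 0.0396

Answer: Call price = 0.0396


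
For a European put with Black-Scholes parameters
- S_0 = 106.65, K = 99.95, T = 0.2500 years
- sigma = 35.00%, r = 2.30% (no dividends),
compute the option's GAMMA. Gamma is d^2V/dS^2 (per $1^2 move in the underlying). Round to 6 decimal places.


d1 = 0.4911136227; d2 = 0.3161136227
phi(d1) = 0.3536191373; exp(-qT) = 1.0000000000; exp(-rT) = 0.9942664996
Gamma = exp(-qT) * phi(d1) / (S * sigma * sqrt(T)) = 1.0000000000 * 0.3536191373 / (106.6500 * 0.3500 * 0.5000000000) = 0.018947

Answer: Gamma = 0.018947


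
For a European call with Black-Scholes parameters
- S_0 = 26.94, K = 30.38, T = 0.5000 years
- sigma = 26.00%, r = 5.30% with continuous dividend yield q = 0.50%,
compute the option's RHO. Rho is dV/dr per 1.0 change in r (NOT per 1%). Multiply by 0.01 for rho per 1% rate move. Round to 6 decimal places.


d1 = -0.4311846108; d2 = -0.6150323739
phi(d1) = 0.3635281231; exp(-qT) = 0.9975031224; exp(-rT) = 0.9738480438
N(d2) = 0.2692666704
Rho = K*T*exp(-rT)*N(d2) = 30.3800 * 0.5000 * 0.9738480438 * 0.2692666704 = 3.983195

Answer: Rho = 3.983195


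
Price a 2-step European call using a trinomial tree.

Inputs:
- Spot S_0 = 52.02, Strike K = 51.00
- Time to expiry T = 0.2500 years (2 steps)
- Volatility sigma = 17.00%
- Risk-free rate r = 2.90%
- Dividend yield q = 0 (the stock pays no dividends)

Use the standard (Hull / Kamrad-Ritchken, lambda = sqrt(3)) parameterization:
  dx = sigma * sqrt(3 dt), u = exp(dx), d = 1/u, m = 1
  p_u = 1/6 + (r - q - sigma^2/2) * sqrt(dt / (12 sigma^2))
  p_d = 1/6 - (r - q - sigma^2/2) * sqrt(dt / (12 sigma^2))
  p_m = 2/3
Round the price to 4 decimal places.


dt = T/N = 0.125000; dx = sigma*sqrt(3*dt) = 0.104103
u = exp(dx) = 1.109715; d = 1/u = 0.901132
p_u = 0.175402, p_m = 0.666667, p_d = 0.157931
Discount per step: exp(-r*dt) = 0.996382
Stock lattice S(k, j) with j the centered position index:
  k=0: S(0,+0) = 52.0200
  k=1: S(1,-1) = 46.8769; S(1,+0) = 52.0200; S(1,+1) = 57.7274
  k=2: S(2,-2) = 42.2423; S(2,-1) = 46.8769; S(2,+0) = 52.0200; S(2,+1) = 57.7274; S(2,+2) = 64.0609
Terminal payoffs V(N, j) = max(S_T - K, 0):
  V(2,-2) = 0.000000; V(2,-1) = 0.000000; V(2,+0) = 1.020000; V(2,+1) = 6.727379; V(2,+2) = 13.060945
Backward induction: V(k, j) = exp(-r*dt) * [p_u * V(k+1, j+1) + p_m * V(k+1, j) + p_d * V(k+1, j-1)]
  V(1,-1) = exp(-r*dt) * [p_u*1.020000 + p_m*0.000000 + p_d*0.000000] = 0.178263
  V(1,+0) = exp(-r*dt) * [p_u*6.727379 + p_m*1.020000 + p_d*0.000000] = 1.853265
  V(1,+1) = exp(-r*dt) * [p_u*13.060945 + p_m*6.727379 + p_d*1.020000] = 6.911824
  V(0,+0) = exp(-r*dt) * [p_u*6.911824 + p_m*1.853265 + p_d*0.178263] = 2.467052

Answer: Price = V(0,0) = 2.4671


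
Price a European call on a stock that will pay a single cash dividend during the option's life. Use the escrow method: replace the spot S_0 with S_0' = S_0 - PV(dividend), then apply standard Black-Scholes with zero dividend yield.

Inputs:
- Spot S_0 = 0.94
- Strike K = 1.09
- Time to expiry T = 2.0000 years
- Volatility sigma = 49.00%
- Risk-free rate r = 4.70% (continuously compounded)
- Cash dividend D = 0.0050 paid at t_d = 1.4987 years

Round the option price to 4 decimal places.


PV(D) = D * exp(-r * t_d) = 0.0050 * 0.93198468 = 0.00465992
S_0' = S_0 - PV(D) = 0.9400 - 0.00465992 = 0.93534008
d1 = (ln(S_0'/K) + (r + sigma^2/2)*T) / (sigma*sqrt(T)) = 0.26130800
d2 = d1 - sigma*sqrt(T) = -0.43165664
exp(-rT) = 0.91028276
N(d1) = 0.60307250; N(d2) = 0.33299549
C = S_0' * N(d1) - K * exp(-rT) * N(d2) = 0.93534008 * 0.60307250 - 1.0900 * 0.91028276 * 0.33299549 = 0.2337

Answer: Price = 0.2337


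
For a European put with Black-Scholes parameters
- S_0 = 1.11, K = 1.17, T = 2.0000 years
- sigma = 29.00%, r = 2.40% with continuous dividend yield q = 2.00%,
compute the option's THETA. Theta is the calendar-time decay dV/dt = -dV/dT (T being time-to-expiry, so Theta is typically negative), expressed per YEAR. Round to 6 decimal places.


Answer: Theta = -0.036589

Derivation:
d1 = 0.0962061849; d2 = -0.3139157482
phi(d1) = 0.3971003148; exp(-qT) = 0.9607894392; exp(-rT) = 0.9531337871
Theta = -S*exp(-qT)*phi(d1)*sigma/(2*sqrt(T)) + r*K*exp(-rT)*N(-d2) - q*S*exp(-qT)*N(-d1)
N(-d1) = 0.4616784094; N(-d2) = 0.6232074854; sqrt(T) = 1.4142135624
Term 1 = -1.1100 * 0.9607894392 * 0.3971003148 * 0.2900 / (2 * 1.4142135624) = -0.0434214613
Term 2 = 0.0240 * 1.1700 * 0.9531337871 * 0.6232074854 = 0.0166795231
Term 3 = -0.0200 * 1.1100 * 0.9607894392 * 0.4616784094 = -0.0098473814
Theta = -0.0434214613 + (0.0166795231) + (-0.0098473814) = -0.036589


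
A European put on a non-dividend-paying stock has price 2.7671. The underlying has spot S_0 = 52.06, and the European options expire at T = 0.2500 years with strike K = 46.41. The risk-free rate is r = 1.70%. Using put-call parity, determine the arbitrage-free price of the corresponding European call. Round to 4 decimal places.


Answer: Call price = 8.6139

Derivation:
Put-call parity: C - P = S_0 * exp(-qT) - K * exp(-rT).
S_0 * exp(-qT) = 52.0600 * 1.00000000 = 52.06000000
K * exp(-rT) = 46.4100 * 0.99575902 = 46.21317605
C = P + S*exp(-qT) - K*exp(-rT)
C = 2.7671 + 52.06000000 - 46.21317605 = 8.6139


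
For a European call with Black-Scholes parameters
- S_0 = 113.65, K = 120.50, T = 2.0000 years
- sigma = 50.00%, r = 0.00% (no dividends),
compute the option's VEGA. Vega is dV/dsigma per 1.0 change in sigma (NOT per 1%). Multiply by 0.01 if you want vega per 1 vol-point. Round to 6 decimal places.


d1 = 0.2707848411; d2 = -0.4363219401
phi(d1) = 0.3845810387; exp(-qT) = 1.0000000000; exp(-rT) = 1.0000000000
Vega = S * exp(-qT) * phi(d1) * sqrt(T) = 113.6500 * 1.0000000000 * 0.3845810387 * 1.4142135624 = 61.811930

Answer: Vega = 61.811930


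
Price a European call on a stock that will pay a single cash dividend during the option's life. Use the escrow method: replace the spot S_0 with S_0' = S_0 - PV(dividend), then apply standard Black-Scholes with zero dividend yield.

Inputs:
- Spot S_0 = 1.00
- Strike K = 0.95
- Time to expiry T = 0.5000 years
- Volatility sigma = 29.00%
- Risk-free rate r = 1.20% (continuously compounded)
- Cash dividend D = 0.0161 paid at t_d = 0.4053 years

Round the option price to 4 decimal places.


PV(D) = D * exp(-r * t_d) = 0.0161 * 0.99514821 = 0.01602189
S_0' = S_0 - PV(D) = 1.0000 - 0.01602189 = 0.98397811
d1 = (ln(S_0'/K) + (r + sigma^2/2)*T) / (sigma*sqrt(T)) = 0.30316189
d2 = d1 - sigma*sqrt(T) = 0.09810092
exp(-rT) = 0.99401796
N(d1) = 0.61911675; N(d2) = 0.53907392
C = S_0' * N(d1) - K * exp(-rT) * N(d2) = 0.98397811 * 0.61911675 - 0.9500 * 0.99401796 * 0.53907392 = 0.1001

Answer: Price = 0.1001


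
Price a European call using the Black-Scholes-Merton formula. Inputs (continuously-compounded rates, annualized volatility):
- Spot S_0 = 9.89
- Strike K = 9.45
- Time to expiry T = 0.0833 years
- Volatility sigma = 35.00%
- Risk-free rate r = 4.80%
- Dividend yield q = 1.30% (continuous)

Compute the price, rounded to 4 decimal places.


d1 = (ln(S/K) + (r - q + 0.5*sigma^2) * T) / (sigma * sqrt(T)) = 0.52988618
d2 = d1 - sigma * sqrt(T) = 0.42887009
exp(-rT) = 0.99600958; exp(-qT) = 0.99891769
C = S_0 * exp(-qT) * N(d1) - K * exp(-rT) * N(d2)
N(d1) = 0.70190458; N(d2) = 0.66599112
C = 9.8900 * 0.99891769 * 0.70190458 - 9.4500 * 0.99600958 * 0.66599112 = 0.6658

Answer: Price = 0.6658


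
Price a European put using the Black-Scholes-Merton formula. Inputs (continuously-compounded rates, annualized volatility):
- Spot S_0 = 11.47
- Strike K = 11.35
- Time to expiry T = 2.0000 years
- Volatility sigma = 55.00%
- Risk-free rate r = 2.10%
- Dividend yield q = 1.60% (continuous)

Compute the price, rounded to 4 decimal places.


Answer: Price = 3.2163

Derivation:
d1 = (ln(S/K) + (r - q + 0.5*sigma^2) * T) / (sigma * sqrt(T)) = 0.41528662
d2 = d1 - sigma * sqrt(T) = -0.36253083
exp(-rT) = 0.95886978; exp(-qT) = 0.96850658
P = K * exp(-rT) * N(-d2) - S_0 * exp(-qT) * N(-d1)
N(-d1) = 0.33896605; N(-d2) = 0.64152231
P = 11.3500 * 0.95886978 * 0.64152231 - 11.4700 * 0.96850658 * 0.33896605 = 3.2163


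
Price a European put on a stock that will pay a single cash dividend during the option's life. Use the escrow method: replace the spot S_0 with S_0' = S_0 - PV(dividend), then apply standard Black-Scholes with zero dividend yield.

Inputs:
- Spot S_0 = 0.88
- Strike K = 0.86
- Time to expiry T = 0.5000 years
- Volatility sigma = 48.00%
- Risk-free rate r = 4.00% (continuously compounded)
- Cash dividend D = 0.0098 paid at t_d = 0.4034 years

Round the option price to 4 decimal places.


PV(D) = D * exp(-r * t_d) = 0.0098 * 0.98399349 = 0.00964314
S_0' = S_0 - PV(D) = 0.8800 - 0.00964314 = 0.87035686
d1 = (ln(S_0'/K) + (r + sigma^2/2)*T) / (sigma*sqrt(T)) = 0.26390087
d2 = d1 - sigma*sqrt(T) = -0.07551038
exp(-rT) = 0.98019867
N(-d1) = 0.39592815; N(-d2) = 0.53009568
P = K * exp(-rT) * N(-d2) - S_0' * N(-d1) = 0.8600 * 0.98019867 * 0.53009568 - 0.87035686 * 0.39592815 = 0.1023

Answer: Price = 0.1023


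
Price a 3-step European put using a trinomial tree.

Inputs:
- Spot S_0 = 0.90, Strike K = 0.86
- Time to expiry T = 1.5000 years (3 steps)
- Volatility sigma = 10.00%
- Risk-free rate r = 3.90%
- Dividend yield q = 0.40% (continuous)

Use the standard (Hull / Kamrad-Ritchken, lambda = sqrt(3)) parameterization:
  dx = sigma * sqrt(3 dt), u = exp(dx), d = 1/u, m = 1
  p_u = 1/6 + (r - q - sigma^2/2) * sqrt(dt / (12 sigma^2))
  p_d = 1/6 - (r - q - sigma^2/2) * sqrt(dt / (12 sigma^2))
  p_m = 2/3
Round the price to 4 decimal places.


Answer: Price = V(0,0) = 0.0124

Derivation:
dt = T/N = 0.500000; dx = sigma*sqrt(3*dt) = 0.122474
u = exp(dx) = 1.130290; d = 1/u = 0.884728
p_u = 0.227904, p_m = 0.666667, p_d = 0.105429
Discount per step: exp(-r*dt) = 0.980689
Stock lattice S(k, j) with j the centered position index:
  k=0: S(0,+0) = 0.9000
  k=1: S(1,-1) = 0.7963; S(1,+0) = 0.9000; S(1,+1) = 1.0173
  k=2: S(2,-2) = 0.7045; S(2,-1) = 0.7963; S(2,+0) = 0.9000; S(2,+1) = 1.0173; S(2,+2) = 1.1498
  k=3: S(3,-3) = 0.6233; S(3,-2) = 0.7045; S(3,-1) = 0.7963; S(3,+0) = 0.9000; S(3,+1) = 1.0173; S(3,+2) = 1.1498; S(3,+3) = 1.2996
Terminal payoffs V(N, j) = max(K - S_T, 0):
  V(3,-3) = 0.236735; V(3,-2) = 0.155530; V(3,-1) = 0.063744; V(3,+0) = 0.000000; V(3,+1) = 0.000000; V(3,+2) = 0.000000; V(3,+3) = 0.000000
Backward induction: V(k, j) = exp(-r*dt) * [p_u * V(k+1, j+1) + p_m * V(k+1, j) + p_d * V(k+1, j-1)]
  V(2,-2) = exp(-r*dt) * [p_u*0.063744 + p_m*0.155530 + p_d*0.236735] = 0.140408
  V(2,-1) = exp(-r*dt) * [p_u*0.000000 + p_m*0.063744 + p_d*0.155530] = 0.057756
  V(2,+0) = exp(-r*dt) * [p_u*0.000000 + p_m*0.000000 + p_d*0.063744] = 0.006591
  V(2,+1) = exp(-r*dt) * [p_u*0.000000 + p_m*0.000000 + p_d*0.000000] = 0.000000
  V(2,+2) = exp(-r*dt) * [p_u*0.000000 + p_m*0.000000 + p_d*0.000000] = 0.000000
  V(1,-1) = exp(-r*dt) * [p_u*0.006591 + p_m*0.057756 + p_d*0.140408] = 0.053751
  V(1,+0) = exp(-r*dt) * [p_u*0.000000 + p_m*0.006591 + p_d*0.057756] = 0.010281
  V(1,+1) = exp(-r*dt) * [p_u*0.000000 + p_m*0.000000 + p_d*0.006591] = 0.000681
  V(0,+0) = exp(-r*dt) * [p_u*0.000681 + p_m*0.010281 + p_d*0.053751] = 0.012431


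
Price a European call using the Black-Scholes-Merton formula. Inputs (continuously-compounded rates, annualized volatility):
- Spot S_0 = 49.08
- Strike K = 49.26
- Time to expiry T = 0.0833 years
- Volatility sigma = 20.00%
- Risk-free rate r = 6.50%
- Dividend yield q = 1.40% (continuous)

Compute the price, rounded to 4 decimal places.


Answer: Price = 1.1429

Derivation:
d1 = (ln(S/K) + (r - q + 0.5*sigma^2) * T) / (sigma * sqrt(T)) = 0.03904004
d2 = d1 - sigma * sqrt(T) = -0.01868343
exp(-rT) = 0.99460013; exp(-qT) = 0.99883448
C = S_0 * exp(-qT) * N(d1) - K * exp(-rT) * N(d2)
N(d1) = 0.51557077; N(d2) = 0.49254682
C = 49.0800 * 0.99883448 * 0.51557077 - 49.2600 * 0.99460013 * 0.49254682 = 1.1429


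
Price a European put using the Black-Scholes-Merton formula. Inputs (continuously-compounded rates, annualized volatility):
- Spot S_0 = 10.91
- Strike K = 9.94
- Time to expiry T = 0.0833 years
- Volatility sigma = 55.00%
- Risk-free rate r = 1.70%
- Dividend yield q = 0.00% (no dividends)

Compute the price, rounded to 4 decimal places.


d1 = (ln(S/K) + (r - q + 0.5*sigma^2) * T) / (sigma * sqrt(T)) = 0.67486643
d2 = d1 - sigma * sqrt(T) = 0.51612686
exp(-rT) = 0.99858490; exp(-qT) = 1.00000000
P = K * exp(-rT) * N(-d2) - S_0 * exp(-qT) * N(-d1)
N(-d1) = 0.24988032; N(-d2) = 0.30288290
P = 9.9400 * 0.99858490 * 0.30288290 - 10.9100 * 1.00000000 * 0.24988032 = 0.2802

Answer: Price = 0.2802


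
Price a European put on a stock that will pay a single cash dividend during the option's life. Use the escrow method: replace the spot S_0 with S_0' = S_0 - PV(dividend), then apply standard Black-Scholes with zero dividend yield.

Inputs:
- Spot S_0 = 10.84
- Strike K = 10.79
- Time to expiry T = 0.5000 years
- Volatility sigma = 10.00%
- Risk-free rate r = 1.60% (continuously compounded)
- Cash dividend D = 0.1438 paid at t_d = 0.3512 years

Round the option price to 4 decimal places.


PV(D) = D * exp(-r * t_d) = 0.1438 * 0.99439656 = 0.14299423
S_0' = S_0 - PV(D) = 10.8400 - 0.14299423 = 10.69700577
d1 = (ln(S_0'/K) + (r + sigma^2/2)*T) / (sigma*sqrt(T)) = 0.02607936
d2 = d1 - sigma*sqrt(T) = -0.04463132
exp(-rT) = 0.99203191
N(-d1) = 0.48959702; N(-d2) = 0.51779941
P = K * exp(-rT) * N(-d2) - S_0' * N(-d1) = 10.7900 * 0.99203191 * 0.51779941 - 10.69700577 * 0.48959702 = 0.3053

Answer: Price = 0.3053


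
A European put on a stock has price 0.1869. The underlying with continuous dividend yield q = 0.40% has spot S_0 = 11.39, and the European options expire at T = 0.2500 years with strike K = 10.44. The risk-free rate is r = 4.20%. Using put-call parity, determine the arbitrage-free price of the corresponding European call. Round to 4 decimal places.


Put-call parity: C - P = S_0 * exp(-qT) - K * exp(-rT).
S_0 * exp(-qT) = 11.3900 * 0.99900050 = 11.37861569
K * exp(-rT) = 10.4400 * 0.98955493 = 10.33095350
C = P + S*exp(-qT) - K*exp(-rT)
C = 0.1869 + 11.37861569 - 10.33095350 = 1.2346

Answer: Call price = 1.2346


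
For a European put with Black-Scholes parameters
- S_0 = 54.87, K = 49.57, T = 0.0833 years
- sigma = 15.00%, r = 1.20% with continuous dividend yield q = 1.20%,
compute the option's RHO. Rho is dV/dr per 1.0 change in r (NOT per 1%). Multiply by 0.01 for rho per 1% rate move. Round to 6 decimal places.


Answer: Rho = -0.041428

Derivation:
d1 = 2.3680269275; d2 = 2.3247343185
phi(d1) = 0.0241682788; exp(-qT) = 0.9990008994; exp(-rT) = 0.9990008994
N(-d2) = 0.0100430855
Rho = -K*T*exp(-rT)*N(-d2) = -49.5700 * 0.0833 * 0.9990008994 * 0.0100430855 = -0.041428


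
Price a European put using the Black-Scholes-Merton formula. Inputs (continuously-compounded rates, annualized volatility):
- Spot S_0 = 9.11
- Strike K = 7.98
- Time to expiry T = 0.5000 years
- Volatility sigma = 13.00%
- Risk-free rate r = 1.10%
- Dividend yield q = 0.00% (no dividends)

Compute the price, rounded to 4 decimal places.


d1 = (ln(S/K) + (r - q + 0.5*sigma^2) * T) / (sigma * sqrt(T)) = 1.54648931
d2 = d1 - sigma * sqrt(T) = 1.45456542
exp(-rT) = 0.99451510; exp(-qT) = 1.00000000
P = K * exp(-rT) * N(-d2) - S_0 * exp(-qT) * N(-d1)
N(-d1) = 0.06099322; N(-d2) = 0.07289480
P = 7.9800 * 0.99451510 * 0.07289480 - 9.1100 * 1.00000000 * 0.06099322 = 0.0229

Answer: Price = 0.0229


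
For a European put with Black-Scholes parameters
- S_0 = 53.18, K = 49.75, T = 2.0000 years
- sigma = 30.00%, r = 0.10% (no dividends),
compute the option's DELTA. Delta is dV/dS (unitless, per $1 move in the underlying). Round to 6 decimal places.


d1 = 0.3739933073; d2 = -0.0502707614
phi(d1) = 0.3719953108; exp(-qT) = 1.0000000000; exp(-rT) = 0.9980019987
N(-d1) = 0.3542046478
Delta = -exp(-qT) * N(-d1) = -1.0000000000 * 0.3542046478 = -0.354205

Answer: Delta = -0.354205


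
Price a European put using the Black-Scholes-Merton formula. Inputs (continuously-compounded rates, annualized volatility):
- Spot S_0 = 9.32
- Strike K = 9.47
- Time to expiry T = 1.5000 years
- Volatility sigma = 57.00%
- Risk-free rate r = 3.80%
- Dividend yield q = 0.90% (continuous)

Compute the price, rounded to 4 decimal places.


Answer: Price = 2.3527

Derivation:
d1 = (ln(S/K) + (r - q + 0.5*sigma^2) * T) / (sigma * sqrt(T)) = 0.38849297
d2 = d1 - sigma * sqrt(T) = -0.30961161
exp(-rT) = 0.94459407; exp(-qT) = 0.98659072
P = K * exp(-rT) * N(-d2) - S_0 * exp(-qT) * N(-d1)
N(-d1) = 0.34882563; N(-d2) = 0.62157183
P = 9.4700 * 0.94459407 * 0.62157183 - 9.3200 * 0.98659072 * 0.34882563 = 2.3527


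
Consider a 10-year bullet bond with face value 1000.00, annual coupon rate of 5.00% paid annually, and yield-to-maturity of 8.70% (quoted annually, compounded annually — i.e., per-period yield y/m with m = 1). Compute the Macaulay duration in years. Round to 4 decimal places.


Answer: Macaulay duration = 7.7818 years

Derivation:
Coupon per period c = face * coupon_rate / m = 50.000000
Periods per year m = 1; per-period yield y/m = 0.087000
Number of cashflows N = 10
Cashflows (t years, CF_t, discount factor 1/(1+y/m)^(m*t), PV):
  t = 1.0000: CF_t = 50.000000, DF = 0.919963, PV = 45.998160
  t = 2.0000: CF_t = 50.000000, DF = 0.846332, PV = 42.316615
  t = 3.0000: CF_t = 50.000000, DF = 0.778595, PV = 38.929728
  t = 4.0000: CF_t = 50.000000, DF = 0.716278, PV = 35.813917
  t = 5.0000: CF_t = 50.000000, DF = 0.658950, PV = 32.947486
  t = 6.0000: CF_t = 50.000000, DF = 0.606209, PV = 30.310475
  t = 7.0000: CF_t = 50.000000, DF = 0.557690, PV = 27.884521
  t = 8.0000: CF_t = 50.000000, DF = 0.513055, PV = 25.652734
  t = 9.0000: CF_t = 50.000000, DF = 0.471991, PV = 23.599571
  t = 10.0000: CF_t = 1050.000000, DF = 0.434215, PV = 455.925474
Price P = sum_t PV_t = 759.378681
Macaulay numerator sum_t t * PV_t:
  t * PV_t at t = 1.0000: 45.998160
  t * PV_t at t = 2.0000: 84.633229
  t * PV_t at t = 3.0000: 116.789185
  t * PV_t at t = 4.0000: 143.255670
  t * PV_t at t = 5.0000: 164.737431
  t * PV_t at t = 6.0000: 181.862849
  t * PV_t at t = 7.0000: 195.191650
  t * PV_t at t = 8.0000: 205.221869
  t * PV_t at t = 9.0000: 212.396139
  t * PV_t at t = 10.0000: 4559.254739
Macaulay duration D = (sum_t t * PV_t) / P = 5909.340920 / 759.378681 = 7.781810


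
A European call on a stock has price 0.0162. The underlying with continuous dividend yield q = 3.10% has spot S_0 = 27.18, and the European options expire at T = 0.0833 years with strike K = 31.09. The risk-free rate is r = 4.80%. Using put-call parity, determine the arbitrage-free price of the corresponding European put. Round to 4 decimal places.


Answer: Put price = 3.8722

Derivation:
Put-call parity: C - P = S_0 * exp(-qT) - K * exp(-rT).
S_0 * exp(-qT) = 27.1800 * 0.99742103 = 27.10990363
K * exp(-rT) = 31.0900 * 0.99600958 = 30.96593793
P = C - S*exp(-qT) + K*exp(-rT)
P = 0.0162 - 27.10990363 + 30.96593793 = 3.8722


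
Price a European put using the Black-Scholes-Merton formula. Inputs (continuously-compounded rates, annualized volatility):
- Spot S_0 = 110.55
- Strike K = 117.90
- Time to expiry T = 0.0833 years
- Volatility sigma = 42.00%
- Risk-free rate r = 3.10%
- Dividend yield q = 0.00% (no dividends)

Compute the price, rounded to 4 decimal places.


d1 = (ln(S/K) + (r - q + 0.5*sigma^2) * T) / (sigma * sqrt(T)) = -0.44909959
d2 = d1 - sigma * sqrt(T) = -0.57031889
exp(-rT) = 0.99742103; exp(-qT) = 1.00000000
P = K * exp(-rT) * N(-d2) - S_0 * exp(-qT) * N(-d1)
N(-d1) = 0.67332009; N(-d2) = 0.71576929
P = 117.9000 * 0.99742103 * 0.71576929 - 110.5500 * 1.00000000 * 0.67332009 = 9.7360

Answer: Price = 9.7360


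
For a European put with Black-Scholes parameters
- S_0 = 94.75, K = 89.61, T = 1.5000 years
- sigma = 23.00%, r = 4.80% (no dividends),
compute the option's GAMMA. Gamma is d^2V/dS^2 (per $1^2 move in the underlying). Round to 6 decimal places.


Answer: Gamma = 0.012526

Derivation:
d1 = 0.5944447377; d2 = 0.3127534172
phi(d1) = 0.3343319871; exp(-qT) = 1.0000000000; exp(-rT) = 0.9305308958
Gamma = exp(-qT) * phi(d1) / (S * sigma * sqrt(T)) = 1.0000000000 * 0.3343319871 / (94.7500 * 0.2300 * 1.2247448714) = 0.012526


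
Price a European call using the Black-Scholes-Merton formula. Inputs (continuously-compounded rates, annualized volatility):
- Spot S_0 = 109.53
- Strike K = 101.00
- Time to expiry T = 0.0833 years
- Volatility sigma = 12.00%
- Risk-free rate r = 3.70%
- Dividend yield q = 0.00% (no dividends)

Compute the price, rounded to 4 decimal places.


d1 = (ln(S/K) + (r - q + 0.5*sigma^2) * T) / (sigma * sqrt(T)) = 2.44729497
d2 = d1 - sigma * sqrt(T) = 2.41266088
exp(-rT) = 0.99692264; exp(-qT) = 1.00000000
C = S_0 * exp(-qT) * N(d1) - K * exp(-rT) * N(d2)
N(d1) = 0.99280335; N(d2) = 0.99208173
C = 109.5300 * 1.00000000 * 0.99280335 - 101.0000 * 0.99692264 * 0.99208173 = 8.8498

Answer: Price = 8.8498


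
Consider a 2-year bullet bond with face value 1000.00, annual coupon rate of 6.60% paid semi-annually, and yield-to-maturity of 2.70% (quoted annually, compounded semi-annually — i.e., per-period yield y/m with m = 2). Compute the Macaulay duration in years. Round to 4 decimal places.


Answer: Macaulay duration = 1.9100 years

Derivation:
Coupon per period c = face * coupon_rate / m = 33.000000
Periods per year m = 2; per-period yield y/m = 0.013500
Number of cashflows N = 4
Cashflows (t years, CF_t, discount factor 1/(1+y/m)^(m*t), PV):
  t = 0.5000: CF_t = 33.000000, DF = 0.986680, PV = 32.560434
  t = 1.0000: CF_t = 33.000000, DF = 0.973537, PV = 32.126723
  t = 1.5000: CF_t = 33.000000, DF = 0.960569, PV = 31.698790
  t = 2.0000: CF_t = 1033.000000, DF = 0.947774, PV = 979.050987
Price P = sum_t PV_t = 1075.436934
Macaulay numerator sum_t t * PV_t:
  t * PV_t at t = 0.5000: 16.280217
  t * PV_t at t = 1.0000: 32.126723
  t * PV_t at t = 1.5000: 47.548185
  t * PV_t at t = 2.0000: 1958.101973
Macaulay duration D = (sum_t t * PV_t) / P = 2054.057098 / 1075.436934 = 1.909974


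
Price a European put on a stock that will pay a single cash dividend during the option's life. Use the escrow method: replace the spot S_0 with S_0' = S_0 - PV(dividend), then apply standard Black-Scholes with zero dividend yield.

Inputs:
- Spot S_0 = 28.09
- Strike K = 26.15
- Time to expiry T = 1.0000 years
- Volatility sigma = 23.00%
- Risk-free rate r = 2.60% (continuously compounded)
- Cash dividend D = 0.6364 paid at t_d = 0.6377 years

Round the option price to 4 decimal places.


Answer: Price = 1.5582

Derivation:
PV(D) = D * exp(-r * t_d) = 0.6364 * 0.98355649 = 0.62593535
S_0' = S_0 - PV(D) = 28.0900 - 0.62593535 = 27.46406465
d1 = (ln(S_0'/K) + (r + sigma^2/2)*T) / (sigma*sqrt(T)) = 0.44121400
d2 = d1 - sigma*sqrt(T) = 0.21121400
exp(-rT) = 0.97433509
N(-d1) = 0.32952904; N(-d2) = 0.41636014
P = K * exp(-rT) * N(-d2) - S_0' * N(-d1) = 26.1500 * 0.97433509 * 0.41636014 - 27.46406465 * 0.32952904 = 1.5582
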